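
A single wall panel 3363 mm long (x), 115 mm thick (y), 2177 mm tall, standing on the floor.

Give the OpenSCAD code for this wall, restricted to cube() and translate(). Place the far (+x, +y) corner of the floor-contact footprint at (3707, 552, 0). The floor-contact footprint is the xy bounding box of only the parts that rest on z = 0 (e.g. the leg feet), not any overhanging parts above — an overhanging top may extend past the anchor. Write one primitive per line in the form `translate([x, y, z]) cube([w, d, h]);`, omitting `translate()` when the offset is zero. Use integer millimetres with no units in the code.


translate([344, 437, 0]) cube([3363, 115, 2177]);


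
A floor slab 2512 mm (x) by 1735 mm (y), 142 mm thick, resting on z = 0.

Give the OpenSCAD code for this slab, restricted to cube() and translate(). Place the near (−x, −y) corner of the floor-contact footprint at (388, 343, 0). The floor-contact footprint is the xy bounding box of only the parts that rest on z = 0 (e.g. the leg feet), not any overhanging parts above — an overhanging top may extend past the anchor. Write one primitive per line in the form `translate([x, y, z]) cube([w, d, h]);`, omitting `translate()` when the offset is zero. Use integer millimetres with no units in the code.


translate([388, 343, 0]) cube([2512, 1735, 142]);


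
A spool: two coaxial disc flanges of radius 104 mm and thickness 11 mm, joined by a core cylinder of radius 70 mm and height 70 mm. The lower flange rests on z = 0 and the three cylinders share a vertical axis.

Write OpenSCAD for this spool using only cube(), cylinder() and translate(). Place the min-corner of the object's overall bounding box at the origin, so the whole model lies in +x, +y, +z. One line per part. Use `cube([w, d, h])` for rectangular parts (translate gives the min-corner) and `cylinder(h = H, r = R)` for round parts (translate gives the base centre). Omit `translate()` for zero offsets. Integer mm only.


translate([104, 104, 0]) cylinder(h = 11, r = 104);
translate([104, 104, 11]) cylinder(h = 70, r = 70);
translate([104, 104, 81]) cylinder(h = 11, r = 104);


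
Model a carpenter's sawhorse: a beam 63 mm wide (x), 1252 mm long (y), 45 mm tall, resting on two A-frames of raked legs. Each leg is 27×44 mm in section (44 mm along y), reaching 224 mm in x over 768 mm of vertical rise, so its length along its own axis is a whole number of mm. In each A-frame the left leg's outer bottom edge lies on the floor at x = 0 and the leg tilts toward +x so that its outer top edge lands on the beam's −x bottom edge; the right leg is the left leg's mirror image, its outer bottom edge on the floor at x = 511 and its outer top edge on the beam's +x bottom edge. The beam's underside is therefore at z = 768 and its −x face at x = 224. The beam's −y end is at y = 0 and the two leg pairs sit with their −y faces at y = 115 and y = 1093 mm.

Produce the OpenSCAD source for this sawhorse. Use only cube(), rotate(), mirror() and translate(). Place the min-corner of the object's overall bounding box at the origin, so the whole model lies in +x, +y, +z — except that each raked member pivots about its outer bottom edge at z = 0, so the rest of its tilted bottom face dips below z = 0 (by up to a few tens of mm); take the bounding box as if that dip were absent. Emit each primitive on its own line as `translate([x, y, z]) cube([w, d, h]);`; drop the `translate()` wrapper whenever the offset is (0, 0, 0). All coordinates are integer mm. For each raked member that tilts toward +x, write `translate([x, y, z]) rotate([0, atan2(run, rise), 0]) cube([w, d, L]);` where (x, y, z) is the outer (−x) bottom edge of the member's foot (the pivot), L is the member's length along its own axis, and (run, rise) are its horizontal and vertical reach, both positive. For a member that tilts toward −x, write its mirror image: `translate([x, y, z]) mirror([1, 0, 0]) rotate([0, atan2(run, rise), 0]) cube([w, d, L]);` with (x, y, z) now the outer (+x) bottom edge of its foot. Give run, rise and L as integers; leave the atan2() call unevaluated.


// leg length = √(224² + 768²) = 800
// right-leg outer foot x = 2·224 + 63 = 511
// beam min-corner = (224, 0, 768)
translate([224, 0, 768]) cube([63, 1252, 45]);
translate([0, 115, 0]) rotate([0, atan2(224, 768), 0]) cube([27, 44, 800]);
translate([511, 115, 0]) mirror([1, 0, 0]) rotate([0, atan2(224, 768), 0]) cube([27, 44, 800]);
translate([0, 1093, 0]) rotate([0, atan2(224, 768), 0]) cube([27, 44, 800]);
translate([511, 1093, 0]) mirror([1, 0, 0]) rotate([0, atan2(224, 768), 0]) cube([27, 44, 800]);


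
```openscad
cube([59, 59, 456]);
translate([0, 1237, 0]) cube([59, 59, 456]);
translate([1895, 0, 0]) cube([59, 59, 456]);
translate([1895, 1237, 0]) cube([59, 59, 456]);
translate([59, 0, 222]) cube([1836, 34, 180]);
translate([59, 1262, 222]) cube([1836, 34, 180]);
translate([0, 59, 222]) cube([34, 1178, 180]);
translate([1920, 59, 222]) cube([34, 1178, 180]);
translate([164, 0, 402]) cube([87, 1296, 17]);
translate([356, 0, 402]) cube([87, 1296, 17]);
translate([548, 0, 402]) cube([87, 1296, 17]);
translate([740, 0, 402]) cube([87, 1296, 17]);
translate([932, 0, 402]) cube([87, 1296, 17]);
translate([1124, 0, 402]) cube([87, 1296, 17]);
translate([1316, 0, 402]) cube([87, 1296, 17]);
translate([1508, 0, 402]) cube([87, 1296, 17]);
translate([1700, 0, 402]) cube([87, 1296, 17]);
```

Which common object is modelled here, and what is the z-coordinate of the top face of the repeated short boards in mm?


A bed frame. The slat-top height is 419 mm.

Four posts, four rails, and a row of slats — a bed frame. Slats sit on the rails at z = 222 + 180 = 402; with slat thickness 17, the top is 419 mm.


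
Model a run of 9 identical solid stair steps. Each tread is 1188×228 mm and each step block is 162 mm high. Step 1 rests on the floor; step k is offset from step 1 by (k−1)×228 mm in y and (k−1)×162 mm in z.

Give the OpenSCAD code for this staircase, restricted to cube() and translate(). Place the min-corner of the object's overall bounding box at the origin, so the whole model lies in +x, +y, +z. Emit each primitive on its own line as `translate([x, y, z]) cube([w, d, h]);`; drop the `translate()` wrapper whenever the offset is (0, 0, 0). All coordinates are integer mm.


cube([1188, 228, 162]);
translate([0, 228, 162]) cube([1188, 228, 162]);
translate([0, 456, 324]) cube([1188, 228, 162]);
translate([0, 684, 486]) cube([1188, 228, 162]);
translate([0, 912, 648]) cube([1188, 228, 162]);
translate([0, 1140, 810]) cube([1188, 228, 162]);
translate([0, 1368, 972]) cube([1188, 228, 162]);
translate([0, 1596, 1134]) cube([1188, 228, 162]);
translate([0, 1824, 1296]) cube([1188, 228, 162]);


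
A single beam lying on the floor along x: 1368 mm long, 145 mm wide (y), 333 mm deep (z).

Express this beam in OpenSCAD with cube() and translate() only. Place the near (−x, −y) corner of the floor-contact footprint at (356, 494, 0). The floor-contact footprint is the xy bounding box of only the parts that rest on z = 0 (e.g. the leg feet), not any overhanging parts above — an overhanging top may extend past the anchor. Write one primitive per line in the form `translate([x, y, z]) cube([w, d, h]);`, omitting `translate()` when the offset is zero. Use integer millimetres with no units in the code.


translate([356, 494, 0]) cube([1368, 145, 333]);


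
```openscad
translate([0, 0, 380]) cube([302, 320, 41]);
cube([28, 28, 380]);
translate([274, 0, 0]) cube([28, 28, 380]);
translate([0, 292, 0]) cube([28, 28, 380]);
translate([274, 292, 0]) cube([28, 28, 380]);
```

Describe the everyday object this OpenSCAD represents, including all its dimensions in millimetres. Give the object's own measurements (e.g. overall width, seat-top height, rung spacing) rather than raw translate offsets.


A simple wooden stool: a rectangular seat 302 mm (x) by 320 mm (y), 41 mm thick, top face at z = 421 mm, on four square legs, each 28×28 mm in cross-section. The legs rest on z = 0, each flush with a corner of the seat.


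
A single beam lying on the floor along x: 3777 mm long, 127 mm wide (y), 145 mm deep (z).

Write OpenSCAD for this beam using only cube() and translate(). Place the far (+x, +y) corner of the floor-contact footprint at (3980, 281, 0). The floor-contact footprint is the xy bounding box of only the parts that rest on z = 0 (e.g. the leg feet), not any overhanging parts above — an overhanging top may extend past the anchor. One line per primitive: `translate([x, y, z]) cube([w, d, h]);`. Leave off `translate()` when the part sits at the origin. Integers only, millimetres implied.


translate([203, 154, 0]) cube([3777, 127, 145]);


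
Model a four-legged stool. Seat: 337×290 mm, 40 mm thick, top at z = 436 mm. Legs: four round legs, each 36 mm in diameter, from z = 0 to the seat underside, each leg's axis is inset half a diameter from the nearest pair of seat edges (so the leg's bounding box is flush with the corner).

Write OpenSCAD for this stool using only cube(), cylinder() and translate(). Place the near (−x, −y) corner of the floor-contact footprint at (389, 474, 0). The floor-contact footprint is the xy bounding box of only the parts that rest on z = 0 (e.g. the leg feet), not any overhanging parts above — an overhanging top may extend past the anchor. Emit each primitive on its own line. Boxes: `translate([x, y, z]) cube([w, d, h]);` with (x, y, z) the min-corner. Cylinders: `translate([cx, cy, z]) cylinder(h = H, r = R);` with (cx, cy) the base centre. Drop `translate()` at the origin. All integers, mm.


// leg_h = 436 - 40 = 396
translate([389, 474, 396]) cube([337, 290, 40]);
translate([407, 492, 0]) cylinder(h = 396, r = 18);
translate([708, 492, 0]) cylinder(h = 396, r = 18);
translate([407, 746, 0]) cylinder(h = 396, r = 18);
translate([708, 746, 0]) cylinder(h = 396, r = 18);


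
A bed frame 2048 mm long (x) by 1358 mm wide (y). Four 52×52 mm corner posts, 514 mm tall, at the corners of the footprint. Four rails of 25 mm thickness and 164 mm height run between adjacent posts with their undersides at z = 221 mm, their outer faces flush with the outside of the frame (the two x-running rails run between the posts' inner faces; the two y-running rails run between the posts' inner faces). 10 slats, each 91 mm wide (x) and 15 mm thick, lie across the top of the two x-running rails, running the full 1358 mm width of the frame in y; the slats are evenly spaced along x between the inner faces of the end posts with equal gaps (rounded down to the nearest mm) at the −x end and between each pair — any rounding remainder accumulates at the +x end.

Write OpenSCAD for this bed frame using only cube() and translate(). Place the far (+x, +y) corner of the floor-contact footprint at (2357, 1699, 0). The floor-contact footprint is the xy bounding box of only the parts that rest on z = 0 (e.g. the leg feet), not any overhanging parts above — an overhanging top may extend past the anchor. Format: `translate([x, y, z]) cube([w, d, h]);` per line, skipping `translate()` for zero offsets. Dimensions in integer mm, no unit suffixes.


// slat z = rail_z + rail_h = 221 + 164 = 385
// slat gap = ⌊(1944 − 10·91) / 11⌋ = 94
translate([309, 341, 0]) cube([52, 52, 514]);
translate([309, 1647, 0]) cube([52, 52, 514]);
translate([2305, 341, 0]) cube([52, 52, 514]);
translate([2305, 1647, 0]) cube([52, 52, 514]);
translate([361, 341, 221]) cube([1944, 25, 164]);
translate([361, 1674, 221]) cube([1944, 25, 164]);
translate([309, 393, 221]) cube([25, 1254, 164]);
translate([2332, 393, 221]) cube([25, 1254, 164]);
translate([455, 341, 385]) cube([91, 1358, 15]);
translate([640, 341, 385]) cube([91, 1358, 15]);
translate([825, 341, 385]) cube([91, 1358, 15]);
translate([1010, 341, 385]) cube([91, 1358, 15]);
translate([1195, 341, 385]) cube([91, 1358, 15]);
translate([1380, 341, 385]) cube([91, 1358, 15]);
translate([1565, 341, 385]) cube([91, 1358, 15]);
translate([1750, 341, 385]) cube([91, 1358, 15]);
translate([1935, 341, 385]) cube([91, 1358, 15]);
translate([2120, 341, 385]) cube([91, 1358, 15]);


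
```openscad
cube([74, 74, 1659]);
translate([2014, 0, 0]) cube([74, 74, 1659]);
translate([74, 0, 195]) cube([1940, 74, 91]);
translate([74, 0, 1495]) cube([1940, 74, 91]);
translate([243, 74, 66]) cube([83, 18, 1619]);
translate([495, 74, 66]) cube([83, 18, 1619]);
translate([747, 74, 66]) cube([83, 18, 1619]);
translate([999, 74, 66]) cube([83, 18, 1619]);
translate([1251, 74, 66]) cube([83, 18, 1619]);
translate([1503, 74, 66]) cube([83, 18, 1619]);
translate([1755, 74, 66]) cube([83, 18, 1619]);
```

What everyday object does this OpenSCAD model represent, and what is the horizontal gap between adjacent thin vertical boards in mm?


A fence section. The picket gap is 169 mm.

Two posts, two rails, 7 pickets — a fence section. Span 1940 mm holds 7 pickets of 83 mm with 8 equal gaps: ⌊(1940 − 7·83) / 8⌋ = 169 mm.


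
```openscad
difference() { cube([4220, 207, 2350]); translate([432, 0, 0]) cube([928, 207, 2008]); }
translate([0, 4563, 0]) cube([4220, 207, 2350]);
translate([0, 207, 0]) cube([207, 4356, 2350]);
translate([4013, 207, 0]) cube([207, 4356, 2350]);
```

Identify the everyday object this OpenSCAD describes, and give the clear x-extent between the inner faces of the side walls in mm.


A single room. The interior width is 3806 mm.

Four walls enclosing a rectangle with a door in the front wall — a room. Outside width 4220 minus two 207 mm walls gives 3806 mm.


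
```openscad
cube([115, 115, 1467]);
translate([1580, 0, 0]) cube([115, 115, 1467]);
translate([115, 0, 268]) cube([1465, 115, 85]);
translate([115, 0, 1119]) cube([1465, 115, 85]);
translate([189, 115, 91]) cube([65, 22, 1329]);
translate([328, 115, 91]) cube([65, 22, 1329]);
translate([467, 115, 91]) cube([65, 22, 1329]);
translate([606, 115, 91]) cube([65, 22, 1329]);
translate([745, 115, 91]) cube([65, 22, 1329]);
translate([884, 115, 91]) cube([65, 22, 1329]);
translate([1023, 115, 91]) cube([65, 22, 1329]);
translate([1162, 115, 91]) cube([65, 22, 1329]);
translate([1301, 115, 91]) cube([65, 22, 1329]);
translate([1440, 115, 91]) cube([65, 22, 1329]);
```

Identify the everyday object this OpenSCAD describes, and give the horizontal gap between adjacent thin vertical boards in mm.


A fence section. The picket gap is 74 mm.

Two posts, two rails, 10 pickets — a fence section. Span 1465 mm holds 10 pickets of 65 mm with 11 equal gaps: ⌊(1465 − 10·65) / 11⌋ = 74 mm.


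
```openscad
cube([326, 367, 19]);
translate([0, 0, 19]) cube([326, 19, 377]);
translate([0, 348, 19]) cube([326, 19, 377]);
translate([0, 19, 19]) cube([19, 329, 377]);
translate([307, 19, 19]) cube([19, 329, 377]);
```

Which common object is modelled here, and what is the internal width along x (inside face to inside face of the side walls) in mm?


An open box. The internal width is 288 mm.

A 326×367 base slab with four walls standing on it — an open box. The base is 326 mm wide and the walls are 19 mm thick, so the internal width is 326 − 2 × 19 = 288 mm.


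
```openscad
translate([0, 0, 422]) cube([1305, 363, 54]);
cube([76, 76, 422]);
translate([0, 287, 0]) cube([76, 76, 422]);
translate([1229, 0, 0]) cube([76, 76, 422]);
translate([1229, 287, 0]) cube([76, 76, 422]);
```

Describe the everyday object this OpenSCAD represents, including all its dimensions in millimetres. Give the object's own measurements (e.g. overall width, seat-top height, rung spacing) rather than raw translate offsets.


A long wooden bench with a 1305 mm (x) × 363 mm (y) seat, 54 mm thick, its top surface 476 mm above the floor. Four 76 mm square legs at the seat corners, flush with the edges, run from z = 0 to the seat underside.


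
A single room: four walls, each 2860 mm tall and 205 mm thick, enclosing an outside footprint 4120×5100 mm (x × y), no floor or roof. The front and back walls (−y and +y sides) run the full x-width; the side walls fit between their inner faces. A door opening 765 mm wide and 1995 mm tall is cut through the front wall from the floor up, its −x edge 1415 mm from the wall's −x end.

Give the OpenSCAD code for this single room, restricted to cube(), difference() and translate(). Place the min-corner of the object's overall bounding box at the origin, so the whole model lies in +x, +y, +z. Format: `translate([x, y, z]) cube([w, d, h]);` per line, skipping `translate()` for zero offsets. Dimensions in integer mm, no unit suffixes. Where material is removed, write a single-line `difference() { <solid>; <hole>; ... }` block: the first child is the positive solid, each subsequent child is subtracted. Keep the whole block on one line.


difference() { cube([4120, 205, 2860]); translate([1415, 0, 0]) cube([765, 205, 1995]); }
translate([0, 4895, 0]) cube([4120, 205, 2860]);
translate([0, 205, 0]) cube([205, 4690, 2860]);
translate([3915, 205, 0]) cube([205, 4690, 2860]);


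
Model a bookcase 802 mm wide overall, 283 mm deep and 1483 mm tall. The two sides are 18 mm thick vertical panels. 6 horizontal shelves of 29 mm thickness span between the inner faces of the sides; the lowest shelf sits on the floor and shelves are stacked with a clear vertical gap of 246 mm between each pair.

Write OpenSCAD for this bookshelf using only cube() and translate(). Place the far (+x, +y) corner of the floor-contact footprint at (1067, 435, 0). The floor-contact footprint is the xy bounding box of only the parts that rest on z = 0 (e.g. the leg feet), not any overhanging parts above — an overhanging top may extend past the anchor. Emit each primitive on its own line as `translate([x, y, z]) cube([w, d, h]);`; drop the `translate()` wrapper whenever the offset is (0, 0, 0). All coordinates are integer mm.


translate([265, 152, 0]) cube([18, 283, 1483]);
translate([1049, 152, 0]) cube([18, 283, 1483]);
translate([283, 152, 0]) cube([766, 283, 29]);
translate([283, 152, 275]) cube([766, 283, 29]);
translate([283, 152, 550]) cube([766, 283, 29]);
translate([283, 152, 825]) cube([766, 283, 29]);
translate([283, 152, 1100]) cube([766, 283, 29]);
translate([283, 152, 1375]) cube([766, 283, 29]);


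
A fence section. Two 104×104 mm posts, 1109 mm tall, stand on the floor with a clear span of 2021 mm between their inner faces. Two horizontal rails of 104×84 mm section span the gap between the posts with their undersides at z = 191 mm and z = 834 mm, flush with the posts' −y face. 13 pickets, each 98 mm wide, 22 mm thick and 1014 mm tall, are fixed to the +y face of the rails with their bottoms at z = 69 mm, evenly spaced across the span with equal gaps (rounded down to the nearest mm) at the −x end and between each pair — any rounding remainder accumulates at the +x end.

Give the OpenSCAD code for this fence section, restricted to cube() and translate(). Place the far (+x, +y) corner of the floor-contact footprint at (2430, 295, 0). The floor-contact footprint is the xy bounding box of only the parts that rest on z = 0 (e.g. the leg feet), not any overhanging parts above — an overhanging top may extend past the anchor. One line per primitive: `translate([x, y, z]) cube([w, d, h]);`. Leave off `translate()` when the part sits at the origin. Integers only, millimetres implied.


translate([201, 191, 0]) cube([104, 104, 1109]);
translate([2326, 191, 0]) cube([104, 104, 1109]);
translate([305, 191, 191]) cube([2021, 104, 84]);
translate([305, 191, 834]) cube([2021, 104, 84]);
translate([358, 295, 69]) cube([98, 22, 1014]);
translate([509, 295, 69]) cube([98, 22, 1014]);
translate([660, 295, 69]) cube([98, 22, 1014]);
translate([811, 295, 69]) cube([98, 22, 1014]);
translate([962, 295, 69]) cube([98, 22, 1014]);
translate([1113, 295, 69]) cube([98, 22, 1014]);
translate([1264, 295, 69]) cube([98, 22, 1014]);
translate([1415, 295, 69]) cube([98, 22, 1014]);
translate([1566, 295, 69]) cube([98, 22, 1014]);
translate([1717, 295, 69]) cube([98, 22, 1014]);
translate([1868, 295, 69]) cube([98, 22, 1014]);
translate([2019, 295, 69]) cube([98, 22, 1014]);
translate([2170, 295, 69]) cube([98, 22, 1014]);


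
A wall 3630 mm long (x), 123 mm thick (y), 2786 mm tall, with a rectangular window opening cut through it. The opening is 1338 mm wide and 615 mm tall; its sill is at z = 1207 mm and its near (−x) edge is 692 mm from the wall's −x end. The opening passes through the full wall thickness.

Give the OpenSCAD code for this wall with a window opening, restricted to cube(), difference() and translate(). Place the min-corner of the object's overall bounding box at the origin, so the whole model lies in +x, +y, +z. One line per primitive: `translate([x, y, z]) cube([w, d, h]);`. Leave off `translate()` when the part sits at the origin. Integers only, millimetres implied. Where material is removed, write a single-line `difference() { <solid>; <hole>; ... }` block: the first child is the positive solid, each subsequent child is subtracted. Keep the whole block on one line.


difference() { cube([3630, 123, 2786]); translate([692, 0, 1207]) cube([1338, 123, 615]); }


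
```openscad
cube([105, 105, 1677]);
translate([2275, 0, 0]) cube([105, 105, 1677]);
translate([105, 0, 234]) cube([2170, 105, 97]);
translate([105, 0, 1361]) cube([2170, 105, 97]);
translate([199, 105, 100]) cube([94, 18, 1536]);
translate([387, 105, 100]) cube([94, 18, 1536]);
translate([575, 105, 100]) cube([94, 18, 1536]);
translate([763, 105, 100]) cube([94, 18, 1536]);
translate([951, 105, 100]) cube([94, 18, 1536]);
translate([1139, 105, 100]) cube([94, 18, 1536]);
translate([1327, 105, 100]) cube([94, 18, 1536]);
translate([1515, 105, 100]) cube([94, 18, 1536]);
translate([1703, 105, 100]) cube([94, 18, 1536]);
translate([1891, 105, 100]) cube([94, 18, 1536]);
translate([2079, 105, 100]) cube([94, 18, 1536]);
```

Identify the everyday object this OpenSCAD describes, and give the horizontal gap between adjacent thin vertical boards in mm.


A fence section. The picket gap is 94 mm.

Two posts, two rails, 11 pickets — a fence section. Span 2170 mm holds 11 pickets of 94 mm with 12 equal gaps: ⌊(2170 − 11·94) / 12⌋ = 94 mm.


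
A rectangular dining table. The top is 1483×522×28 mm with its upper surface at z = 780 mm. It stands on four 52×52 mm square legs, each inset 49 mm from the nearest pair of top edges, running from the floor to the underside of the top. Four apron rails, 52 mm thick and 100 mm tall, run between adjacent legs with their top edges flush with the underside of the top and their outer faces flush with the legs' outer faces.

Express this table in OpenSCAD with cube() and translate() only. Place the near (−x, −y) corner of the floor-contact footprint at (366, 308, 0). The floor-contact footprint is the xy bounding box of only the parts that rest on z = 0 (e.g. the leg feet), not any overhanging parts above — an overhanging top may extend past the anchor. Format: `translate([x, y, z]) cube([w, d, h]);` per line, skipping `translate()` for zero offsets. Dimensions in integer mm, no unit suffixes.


// leg_h = 780 - 28 = 752
// apron z = 752 - 100 = 652
translate([317, 259, 752]) cube([1483, 522, 28]);
translate([366, 308, 0]) cube([52, 52, 752]);
translate([1699, 308, 0]) cube([52, 52, 752]);
translate([366, 680, 0]) cube([52, 52, 752]);
translate([1699, 680, 0]) cube([52, 52, 752]);
translate([418, 308, 652]) cube([1281, 52, 100]);
translate([418, 680, 652]) cube([1281, 52, 100]);
translate([366, 360, 652]) cube([52, 320, 100]);
translate([1699, 360, 652]) cube([52, 320, 100]);


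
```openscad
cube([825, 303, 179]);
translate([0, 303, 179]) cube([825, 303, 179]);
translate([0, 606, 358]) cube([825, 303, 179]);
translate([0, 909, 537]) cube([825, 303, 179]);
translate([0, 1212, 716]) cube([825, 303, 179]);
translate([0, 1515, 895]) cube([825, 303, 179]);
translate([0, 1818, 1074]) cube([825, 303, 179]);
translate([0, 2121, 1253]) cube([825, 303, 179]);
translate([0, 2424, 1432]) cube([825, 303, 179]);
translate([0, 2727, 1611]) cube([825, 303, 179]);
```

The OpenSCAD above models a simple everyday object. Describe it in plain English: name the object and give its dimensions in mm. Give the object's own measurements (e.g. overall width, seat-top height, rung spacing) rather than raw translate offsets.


A straight staircase of 10 solid steps. Each step is 825 mm wide (x), 303 mm deep (y, the going) and 179 mm tall (the rise). The first step rests on the floor; each subsequent step sits one going further in +y and one rise higher in +z, directly behind and above the previous step with no overlap.


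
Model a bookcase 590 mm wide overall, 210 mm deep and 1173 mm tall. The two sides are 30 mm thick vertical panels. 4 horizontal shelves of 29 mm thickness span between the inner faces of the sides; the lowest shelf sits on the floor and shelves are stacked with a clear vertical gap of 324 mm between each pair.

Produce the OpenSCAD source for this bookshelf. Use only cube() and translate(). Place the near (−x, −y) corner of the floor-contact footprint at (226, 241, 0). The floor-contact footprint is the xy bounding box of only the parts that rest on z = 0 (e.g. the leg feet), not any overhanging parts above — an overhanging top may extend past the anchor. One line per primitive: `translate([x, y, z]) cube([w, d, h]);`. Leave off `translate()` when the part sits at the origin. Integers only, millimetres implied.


translate([226, 241, 0]) cube([30, 210, 1173]);
translate([786, 241, 0]) cube([30, 210, 1173]);
translate([256, 241, 0]) cube([530, 210, 29]);
translate([256, 241, 353]) cube([530, 210, 29]);
translate([256, 241, 706]) cube([530, 210, 29]);
translate([256, 241, 1059]) cube([530, 210, 29]);


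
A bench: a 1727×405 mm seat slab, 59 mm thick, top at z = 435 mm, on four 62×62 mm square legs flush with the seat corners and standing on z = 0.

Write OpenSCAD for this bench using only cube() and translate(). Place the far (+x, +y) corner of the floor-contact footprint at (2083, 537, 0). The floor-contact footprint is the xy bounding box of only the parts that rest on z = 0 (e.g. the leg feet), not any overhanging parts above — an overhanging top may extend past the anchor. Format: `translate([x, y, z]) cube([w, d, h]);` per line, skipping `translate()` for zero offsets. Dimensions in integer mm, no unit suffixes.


translate([356, 132, 376]) cube([1727, 405, 59]);
translate([356, 132, 0]) cube([62, 62, 376]);
translate([356, 475, 0]) cube([62, 62, 376]);
translate([2021, 132, 0]) cube([62, 62, 376]);
translate([2021, 475, 0]) cube([62, 62, 376]);


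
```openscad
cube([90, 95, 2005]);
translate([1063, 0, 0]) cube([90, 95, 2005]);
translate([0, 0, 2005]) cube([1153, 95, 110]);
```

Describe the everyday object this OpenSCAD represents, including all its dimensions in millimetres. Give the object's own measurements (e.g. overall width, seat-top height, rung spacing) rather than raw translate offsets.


A door frame. The clear opening is 973 mm wide and 2005 mm high. Two 90 mm wide jambs, 95 mm deep, stand either side of the opening from the floor to the top of the opening. A 110 mm thick head sits across the top of both jambs, spanning the full outside width of the frame.


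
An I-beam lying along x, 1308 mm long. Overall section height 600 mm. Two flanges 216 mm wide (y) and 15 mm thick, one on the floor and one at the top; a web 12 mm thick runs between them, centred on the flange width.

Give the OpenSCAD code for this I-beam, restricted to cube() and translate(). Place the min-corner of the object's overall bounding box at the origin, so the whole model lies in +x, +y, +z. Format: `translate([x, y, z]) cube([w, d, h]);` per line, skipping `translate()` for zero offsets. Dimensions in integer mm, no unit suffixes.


cube([1308, 216, 15]);
translate([0, 102, 15]) cube([1308, 12, 570]);
translate([0, 0, 585]) cube([1308, 216, 15]);


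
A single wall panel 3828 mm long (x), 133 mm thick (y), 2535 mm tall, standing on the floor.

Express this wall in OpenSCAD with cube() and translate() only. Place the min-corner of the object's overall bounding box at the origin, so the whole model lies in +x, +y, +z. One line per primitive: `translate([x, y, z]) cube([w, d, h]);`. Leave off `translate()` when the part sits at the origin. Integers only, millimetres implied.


cube([3828, 133, 2535]);


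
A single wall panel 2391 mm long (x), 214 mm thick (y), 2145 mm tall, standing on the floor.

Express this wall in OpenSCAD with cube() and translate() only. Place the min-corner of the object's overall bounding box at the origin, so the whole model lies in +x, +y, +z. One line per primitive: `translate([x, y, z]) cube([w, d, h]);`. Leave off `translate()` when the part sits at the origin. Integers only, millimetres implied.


cube([2391, 214, 2145]);


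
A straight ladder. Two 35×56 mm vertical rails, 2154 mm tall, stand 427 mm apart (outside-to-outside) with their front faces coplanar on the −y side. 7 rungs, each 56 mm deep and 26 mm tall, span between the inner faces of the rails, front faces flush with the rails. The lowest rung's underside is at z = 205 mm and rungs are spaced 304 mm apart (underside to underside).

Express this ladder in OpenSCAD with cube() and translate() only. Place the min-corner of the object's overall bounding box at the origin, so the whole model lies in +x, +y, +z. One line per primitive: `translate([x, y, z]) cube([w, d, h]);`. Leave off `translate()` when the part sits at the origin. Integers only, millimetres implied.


cube([35, 56, 2154]);
translate([392, 0, 0]) cube([35, 56, 2154]);
translate([35, 0, 205]) cube([357, 56, 26]);
translate([35, 0, 509]) cube([357, 56, 26]);
translate([35, 0, 813]) cube([357, 56, 26]);
translate([35, 0, 1117]) cube([357, 56, 26]);
translate([35, 0, 1421]) cube([357, 56, 26]);
translate([35, 0, 1725]) cube([357, 56, 26]);
translate([35, 0, 2029]) cube([357, 56, 26]);


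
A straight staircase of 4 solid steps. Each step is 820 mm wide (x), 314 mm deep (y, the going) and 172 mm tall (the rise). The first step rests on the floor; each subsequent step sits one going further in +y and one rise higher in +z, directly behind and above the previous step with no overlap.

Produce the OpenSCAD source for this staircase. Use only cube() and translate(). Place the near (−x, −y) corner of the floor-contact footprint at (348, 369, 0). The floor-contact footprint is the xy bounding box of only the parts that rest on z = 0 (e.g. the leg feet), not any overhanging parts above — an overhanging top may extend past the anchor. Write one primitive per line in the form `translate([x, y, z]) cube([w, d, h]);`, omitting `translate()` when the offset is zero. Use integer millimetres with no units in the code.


translate([348, 369, 0]) cube([820, 314, 172]);
translate([348, 683, 172]) cube([820, 314, 172]);
translate([348, 997, 344]) cube([820, 314, 172]);
translate([348, 1311, 516]) cube([820, 314, 172]);


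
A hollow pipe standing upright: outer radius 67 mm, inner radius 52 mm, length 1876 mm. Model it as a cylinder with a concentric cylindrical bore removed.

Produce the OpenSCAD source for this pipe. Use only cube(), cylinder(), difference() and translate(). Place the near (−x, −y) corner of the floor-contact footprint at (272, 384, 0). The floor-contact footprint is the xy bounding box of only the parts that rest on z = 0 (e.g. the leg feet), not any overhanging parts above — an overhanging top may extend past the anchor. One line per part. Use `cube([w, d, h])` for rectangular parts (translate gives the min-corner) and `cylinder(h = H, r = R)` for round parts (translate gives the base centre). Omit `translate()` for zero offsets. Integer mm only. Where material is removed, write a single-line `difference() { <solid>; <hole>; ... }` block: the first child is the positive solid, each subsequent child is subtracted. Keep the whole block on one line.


difference() { translate([339, 451, 0]) cylinder(h = 1876, r = 67); translate([339, 451, 0]) cylinder(h = 1876, r = 52); }


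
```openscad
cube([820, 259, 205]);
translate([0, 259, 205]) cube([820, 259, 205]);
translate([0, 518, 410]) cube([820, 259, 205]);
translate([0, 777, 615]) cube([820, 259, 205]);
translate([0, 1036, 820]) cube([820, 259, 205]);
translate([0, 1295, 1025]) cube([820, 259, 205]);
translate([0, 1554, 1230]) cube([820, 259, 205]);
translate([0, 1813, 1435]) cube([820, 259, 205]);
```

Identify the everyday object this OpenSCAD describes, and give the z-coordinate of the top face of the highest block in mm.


A staircase. The total rise is 1640 mm.

8 identical blocks, each offset up and back from the previous — a staircase. Each step is 205 mm tall and there are 8 of them, so the total rise is 8 × 205 = 1640 mm.


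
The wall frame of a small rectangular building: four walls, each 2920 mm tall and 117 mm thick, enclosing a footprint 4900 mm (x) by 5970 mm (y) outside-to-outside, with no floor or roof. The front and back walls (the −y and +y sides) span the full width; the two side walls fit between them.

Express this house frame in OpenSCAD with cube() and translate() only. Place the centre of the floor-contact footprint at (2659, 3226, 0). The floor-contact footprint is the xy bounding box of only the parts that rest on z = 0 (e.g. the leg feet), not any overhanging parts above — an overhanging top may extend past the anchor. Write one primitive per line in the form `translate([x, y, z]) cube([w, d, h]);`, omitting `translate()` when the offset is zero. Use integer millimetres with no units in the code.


translate([209, 241, 0]) cube([4900, 117, 2920]);
translate([209, 6094, 0]) cube([4900, 117, 2920]);
translate([209, 358, 0]) cube([117, 5736, 2920]);
translate([4992, 358, 0]) cube([117, 5736, 2920]);


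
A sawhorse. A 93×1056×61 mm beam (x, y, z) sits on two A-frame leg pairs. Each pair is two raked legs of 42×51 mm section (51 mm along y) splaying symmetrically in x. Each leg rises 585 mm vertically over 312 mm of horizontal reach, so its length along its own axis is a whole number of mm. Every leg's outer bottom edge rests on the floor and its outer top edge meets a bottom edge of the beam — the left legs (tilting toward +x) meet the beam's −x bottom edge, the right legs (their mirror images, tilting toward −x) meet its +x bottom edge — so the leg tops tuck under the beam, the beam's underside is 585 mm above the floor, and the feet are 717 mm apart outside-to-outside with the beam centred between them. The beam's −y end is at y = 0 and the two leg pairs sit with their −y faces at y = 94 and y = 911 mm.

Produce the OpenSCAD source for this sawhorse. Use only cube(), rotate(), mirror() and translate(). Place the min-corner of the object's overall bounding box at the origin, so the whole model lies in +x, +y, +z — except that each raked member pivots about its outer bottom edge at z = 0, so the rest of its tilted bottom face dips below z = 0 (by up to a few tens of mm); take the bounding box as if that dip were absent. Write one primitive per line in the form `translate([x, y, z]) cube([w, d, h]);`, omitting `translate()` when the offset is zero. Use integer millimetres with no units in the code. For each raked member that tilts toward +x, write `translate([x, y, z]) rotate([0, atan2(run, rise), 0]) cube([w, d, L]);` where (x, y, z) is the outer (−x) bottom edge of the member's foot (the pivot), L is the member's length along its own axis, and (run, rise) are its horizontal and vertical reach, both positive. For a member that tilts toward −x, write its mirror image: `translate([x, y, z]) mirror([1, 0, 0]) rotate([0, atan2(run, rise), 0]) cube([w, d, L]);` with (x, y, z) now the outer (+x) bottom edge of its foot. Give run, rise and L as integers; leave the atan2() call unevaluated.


translate([312, 0, 585]) cube([93, 1056, 61]);
translate([0, 94, 0]) rotate([0, atan2(312, 585), 0]) cube([42, 51, 663]);
translate([717, 94, 0]) mirror([1, 0, 0]) rotate([0, atan2(312, 585), 0]) cube([42, 51, 663]);
translate([0, 911, 0]) rotate([0, atan2(312, 585), 0]) cube([42, 51, 663]);
translate([717, 911, 0]) mirror([1, 0, 0]) rotate([0, atan2(312, 585), 0]) cube([42, 51, 663]);


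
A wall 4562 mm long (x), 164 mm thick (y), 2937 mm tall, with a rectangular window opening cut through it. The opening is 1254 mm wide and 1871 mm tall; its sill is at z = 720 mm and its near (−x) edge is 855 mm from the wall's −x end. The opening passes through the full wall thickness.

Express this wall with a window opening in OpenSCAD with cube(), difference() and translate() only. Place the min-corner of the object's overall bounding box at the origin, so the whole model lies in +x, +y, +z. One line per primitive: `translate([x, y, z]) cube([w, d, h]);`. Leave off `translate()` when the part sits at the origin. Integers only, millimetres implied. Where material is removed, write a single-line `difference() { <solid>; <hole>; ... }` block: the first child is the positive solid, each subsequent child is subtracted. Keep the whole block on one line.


difference() { cube([4562, 164, 2937]); translate([855, 0, 720]) cube([1254, 164, 1871]); }


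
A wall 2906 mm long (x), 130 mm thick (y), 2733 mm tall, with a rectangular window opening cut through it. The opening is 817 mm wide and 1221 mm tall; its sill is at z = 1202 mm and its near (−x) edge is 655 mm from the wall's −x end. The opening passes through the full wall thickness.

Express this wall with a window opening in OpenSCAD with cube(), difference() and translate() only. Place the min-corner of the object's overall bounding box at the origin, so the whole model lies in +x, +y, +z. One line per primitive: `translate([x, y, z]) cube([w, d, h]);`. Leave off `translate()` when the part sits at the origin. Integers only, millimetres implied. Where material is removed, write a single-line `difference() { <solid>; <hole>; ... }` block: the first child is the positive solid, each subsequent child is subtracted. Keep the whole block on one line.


difference() { cube([2906, 130, 2733]); translate([655, 0, 1202]) cube([817, 130, 1221]); }


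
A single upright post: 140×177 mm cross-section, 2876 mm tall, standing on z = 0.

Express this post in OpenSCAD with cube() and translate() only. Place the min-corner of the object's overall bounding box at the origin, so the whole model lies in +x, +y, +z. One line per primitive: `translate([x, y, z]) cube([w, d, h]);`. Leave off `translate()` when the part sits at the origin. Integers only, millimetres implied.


cube([140, 177, 2876]);


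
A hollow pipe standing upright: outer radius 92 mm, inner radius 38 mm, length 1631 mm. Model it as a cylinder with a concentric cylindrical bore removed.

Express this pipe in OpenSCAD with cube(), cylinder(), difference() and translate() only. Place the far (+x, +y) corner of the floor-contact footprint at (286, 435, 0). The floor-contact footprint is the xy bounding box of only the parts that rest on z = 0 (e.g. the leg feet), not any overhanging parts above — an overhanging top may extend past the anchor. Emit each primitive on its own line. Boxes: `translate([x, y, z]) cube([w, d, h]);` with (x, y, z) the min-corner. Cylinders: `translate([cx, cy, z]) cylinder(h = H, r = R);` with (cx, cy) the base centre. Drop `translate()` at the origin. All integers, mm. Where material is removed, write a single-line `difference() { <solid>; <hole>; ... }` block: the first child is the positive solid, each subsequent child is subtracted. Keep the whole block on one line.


difference() { translate([194, 343, 0]) cylinder(h = 1631, r = 92); translate([194, 343, 0]) cylinder(h = 1631, r = 38); }


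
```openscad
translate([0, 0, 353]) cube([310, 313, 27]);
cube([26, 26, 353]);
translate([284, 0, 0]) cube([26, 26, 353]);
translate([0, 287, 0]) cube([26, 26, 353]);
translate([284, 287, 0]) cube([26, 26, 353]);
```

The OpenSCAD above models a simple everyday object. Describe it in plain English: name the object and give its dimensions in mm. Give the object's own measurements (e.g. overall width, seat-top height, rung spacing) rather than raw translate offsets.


A four-legged stool. The seat is a 310×313×27 mm slab whose top surface is at z = 380 mm; four square legs, each 26×26 mm in cross-section, run from the floor (z = 0) to the underside of the seat, each flush with a corner of the seat.
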